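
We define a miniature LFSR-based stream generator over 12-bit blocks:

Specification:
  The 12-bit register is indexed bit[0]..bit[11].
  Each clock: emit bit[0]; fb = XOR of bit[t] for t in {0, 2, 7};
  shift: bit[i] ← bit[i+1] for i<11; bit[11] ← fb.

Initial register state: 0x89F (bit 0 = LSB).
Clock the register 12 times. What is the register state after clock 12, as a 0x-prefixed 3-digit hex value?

0xF89

reg_0 = 0x89F
clock 1: out=1, reg = 0xC4F
clock 2: out=1, reg = 0x627
clock 3: out=1, reg = 0x313
clock 4: out=1, reg = 0x989
clock 5: out=1, reg = 0x4C4
clock 6: out=0, reg = 0x262
clock 7: out=0, reg = 0x131
clock 8: out=1, reg = 0x898
clock 9: out=0, reg = 0xC4C
clock 10: out=0, reg = 0xE26
clock 11: out=0, reg = 0xF13
clock 12: out=1, reg = 0xF89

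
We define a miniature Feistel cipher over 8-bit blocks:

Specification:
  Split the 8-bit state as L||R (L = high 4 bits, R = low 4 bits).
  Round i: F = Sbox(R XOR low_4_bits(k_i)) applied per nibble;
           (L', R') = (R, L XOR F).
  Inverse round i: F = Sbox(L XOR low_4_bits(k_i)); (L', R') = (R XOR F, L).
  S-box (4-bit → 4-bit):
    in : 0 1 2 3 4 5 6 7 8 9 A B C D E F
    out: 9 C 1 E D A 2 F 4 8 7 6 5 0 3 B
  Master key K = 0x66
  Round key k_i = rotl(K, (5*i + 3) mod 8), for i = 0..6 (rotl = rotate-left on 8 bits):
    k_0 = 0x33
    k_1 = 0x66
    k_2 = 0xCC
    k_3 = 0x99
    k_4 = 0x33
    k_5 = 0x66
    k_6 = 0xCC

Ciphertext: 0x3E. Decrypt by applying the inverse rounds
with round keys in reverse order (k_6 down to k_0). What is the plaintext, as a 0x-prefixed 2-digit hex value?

0x69

s_0 = ciphertext = 0x3E
s_1 = InvRound(s_0, k_6) = 0x53
s_2 = InvRound(s_1, k_5) = 0xD5
s_3 = InvRound(s_2, k_4) = 0x6D
s_4 = InvRound(s_3, k_3) = 0x66
s_5 = InvRound(s_4, k_2) = 0x16
s_6 = InvRound(s_5, k_1) = 0x91
s_7 = InvRound(s_6, k_0) = 0x69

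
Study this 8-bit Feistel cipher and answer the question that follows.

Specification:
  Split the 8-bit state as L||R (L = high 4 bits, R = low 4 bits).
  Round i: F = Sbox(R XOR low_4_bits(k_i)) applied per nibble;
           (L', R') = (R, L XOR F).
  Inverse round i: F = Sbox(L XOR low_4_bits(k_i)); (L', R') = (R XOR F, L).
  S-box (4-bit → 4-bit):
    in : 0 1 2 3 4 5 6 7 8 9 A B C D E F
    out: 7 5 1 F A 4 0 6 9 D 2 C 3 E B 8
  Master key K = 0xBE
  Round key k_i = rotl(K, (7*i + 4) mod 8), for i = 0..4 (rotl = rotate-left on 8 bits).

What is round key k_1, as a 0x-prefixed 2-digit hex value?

K = 0xBE
k_0 = rotl(K, (7*0+4) mod 8) = rotl(K, 4) = 0xEB
k_1 = rotl(K, (7*1+4) mod 8) = rotl(K, 3) = 0xF5

0xF5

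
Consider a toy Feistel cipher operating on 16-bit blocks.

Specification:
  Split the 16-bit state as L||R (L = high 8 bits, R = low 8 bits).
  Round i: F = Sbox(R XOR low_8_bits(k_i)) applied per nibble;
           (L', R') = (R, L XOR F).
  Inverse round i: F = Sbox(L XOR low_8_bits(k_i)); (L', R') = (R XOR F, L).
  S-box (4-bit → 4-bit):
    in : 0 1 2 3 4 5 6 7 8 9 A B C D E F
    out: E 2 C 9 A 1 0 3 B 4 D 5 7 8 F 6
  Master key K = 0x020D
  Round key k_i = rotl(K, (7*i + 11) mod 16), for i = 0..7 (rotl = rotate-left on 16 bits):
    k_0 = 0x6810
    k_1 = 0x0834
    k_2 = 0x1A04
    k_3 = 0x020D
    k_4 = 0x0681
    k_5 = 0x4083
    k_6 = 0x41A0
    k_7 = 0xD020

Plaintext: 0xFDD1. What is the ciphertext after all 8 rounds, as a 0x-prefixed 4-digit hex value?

s_0 = plaintext = 0xFDD1
s_1 = Round(s_0, k_0) = 0xD18F
s_2 = Round(s_1, k_1) = 0x8F84
s_3 = Round(s_2, k_2) = 0x8431
s_4 = Round(s_3, k_3) = 0x3113
s_5 = Round(s_4, k_4) = 0x137D
s_6 = Round(s_5, k_5) = 0x7D7C
s_7 = Round(s_6, k_6) = 0x7CFA
s_8 = Round(s_7, k_7) = 0xFAF1

0xFAF1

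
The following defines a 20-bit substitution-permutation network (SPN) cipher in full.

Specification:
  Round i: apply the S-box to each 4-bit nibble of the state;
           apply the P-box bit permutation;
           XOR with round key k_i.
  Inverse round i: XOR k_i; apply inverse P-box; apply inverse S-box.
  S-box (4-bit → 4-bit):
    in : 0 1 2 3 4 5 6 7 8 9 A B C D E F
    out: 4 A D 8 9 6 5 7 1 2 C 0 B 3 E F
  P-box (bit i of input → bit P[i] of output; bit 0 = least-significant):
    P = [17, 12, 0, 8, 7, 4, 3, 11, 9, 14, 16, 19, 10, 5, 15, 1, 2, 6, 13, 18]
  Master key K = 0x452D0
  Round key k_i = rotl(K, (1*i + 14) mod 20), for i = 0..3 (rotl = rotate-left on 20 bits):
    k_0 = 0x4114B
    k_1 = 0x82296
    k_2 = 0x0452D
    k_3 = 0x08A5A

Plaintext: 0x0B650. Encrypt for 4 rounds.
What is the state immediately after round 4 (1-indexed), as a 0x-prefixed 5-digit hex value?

0x47C38

s_0 = plaintext = 0x0B650
s_1 = Round(s_0, k_0) = 0x53352
s_2 = Round(s_1, k_1) = 0x203CD
s_3 = Round(s_2, k_2) = 0xEFDB9
s_4 = Round(s_3, k_3) = 0x47C38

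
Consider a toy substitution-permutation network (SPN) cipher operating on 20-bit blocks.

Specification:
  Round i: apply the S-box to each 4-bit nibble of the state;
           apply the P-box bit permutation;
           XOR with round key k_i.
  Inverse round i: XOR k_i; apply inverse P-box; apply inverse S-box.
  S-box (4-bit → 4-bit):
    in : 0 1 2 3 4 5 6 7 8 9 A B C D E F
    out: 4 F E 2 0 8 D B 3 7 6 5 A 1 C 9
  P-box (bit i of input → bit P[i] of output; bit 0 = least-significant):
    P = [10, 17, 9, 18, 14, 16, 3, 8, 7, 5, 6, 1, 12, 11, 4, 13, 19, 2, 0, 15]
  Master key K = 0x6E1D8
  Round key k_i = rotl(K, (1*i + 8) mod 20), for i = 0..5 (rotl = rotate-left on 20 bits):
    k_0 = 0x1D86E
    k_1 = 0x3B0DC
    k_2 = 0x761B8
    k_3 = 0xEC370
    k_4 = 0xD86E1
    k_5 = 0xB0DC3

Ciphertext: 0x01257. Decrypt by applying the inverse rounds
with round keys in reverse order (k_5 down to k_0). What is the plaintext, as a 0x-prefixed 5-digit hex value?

0xB5550

s_0 = ciphertext = 0x01257
s_1 = InvRound(s_0, k_5) = 0x89DC9
s_2 = InvRound(s_1, k_4) = 0x4832E
s_3 = InvRound(s_2, k_3) = 0x80EB3
s_4 = InvRound(s_3, k_2) = 0xBC511
s_5 = InvRound(s_4, k_1) = 0x9FB6D
s_6 = InvRound(s_5, k_0) = 0xB5550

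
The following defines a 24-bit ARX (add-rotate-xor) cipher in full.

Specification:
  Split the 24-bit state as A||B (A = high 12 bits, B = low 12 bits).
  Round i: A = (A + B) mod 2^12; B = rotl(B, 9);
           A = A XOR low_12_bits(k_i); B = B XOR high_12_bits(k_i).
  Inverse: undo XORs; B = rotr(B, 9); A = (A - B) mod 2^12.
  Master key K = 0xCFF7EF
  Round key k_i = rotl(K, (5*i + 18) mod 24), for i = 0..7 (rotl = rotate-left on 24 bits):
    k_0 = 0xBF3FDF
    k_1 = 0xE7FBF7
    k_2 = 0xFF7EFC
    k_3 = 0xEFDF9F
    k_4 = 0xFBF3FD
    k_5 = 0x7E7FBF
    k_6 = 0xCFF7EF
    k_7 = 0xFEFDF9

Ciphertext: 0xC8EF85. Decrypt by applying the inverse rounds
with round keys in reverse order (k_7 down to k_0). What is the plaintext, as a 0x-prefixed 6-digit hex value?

s_0 = ciphertext = 0xC8EF85
s_1 = InvRound(s_0, k_7) = 0xE27350
s_2 = InvRound(s_1, k_6) = 0xC49D7F
s_3 = InvRound(s_2, k_5) = 0xF314C5
s_4 = InvRound(s_3, k_4) = 0x0F7BD5
s_5 = InvRound(s_4, k_3) = 0x626942
s_6 = InvRound(s_5, k_2) = 0x32F5AB
s_7 = InvRound(s_6, k_1) = 0xA33EA5
s_8 = InvRound(s_7, k_0) = 0xB3AAB2

0xB3AAB2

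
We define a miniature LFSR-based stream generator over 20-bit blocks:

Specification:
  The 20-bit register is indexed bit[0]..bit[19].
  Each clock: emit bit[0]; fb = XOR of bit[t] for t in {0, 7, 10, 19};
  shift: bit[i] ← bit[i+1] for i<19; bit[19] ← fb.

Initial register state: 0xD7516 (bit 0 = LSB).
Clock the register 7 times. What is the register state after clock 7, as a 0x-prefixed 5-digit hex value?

reg_0 = 0xD7516
clock 1: out=0, reg = 0x6BA8B
clock 2: out=1, reg = 0x35D45
clock 3: out=1, reg = 0x1AEA2
clock 4: out=0, reg = 0x0D751
clock 5: out=1, reg = 0x06BA8
clock 6: out=0, reg = 0x835D4
clock 7: out=0, reg = 0xC1AEA

0xC1AEA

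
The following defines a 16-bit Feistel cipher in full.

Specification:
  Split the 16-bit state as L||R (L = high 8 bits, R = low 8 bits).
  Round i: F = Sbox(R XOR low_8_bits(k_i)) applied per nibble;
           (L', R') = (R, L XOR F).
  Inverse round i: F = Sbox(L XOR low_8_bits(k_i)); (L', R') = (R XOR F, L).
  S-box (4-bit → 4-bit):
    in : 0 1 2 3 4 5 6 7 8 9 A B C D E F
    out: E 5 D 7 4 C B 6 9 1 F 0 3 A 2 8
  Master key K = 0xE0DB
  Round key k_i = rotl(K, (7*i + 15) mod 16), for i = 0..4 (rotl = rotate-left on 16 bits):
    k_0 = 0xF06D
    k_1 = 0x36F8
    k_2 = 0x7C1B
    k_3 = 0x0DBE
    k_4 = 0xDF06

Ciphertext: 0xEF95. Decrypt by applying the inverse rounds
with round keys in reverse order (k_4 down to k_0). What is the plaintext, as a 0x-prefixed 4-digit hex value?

s_0 = ciphertext = 0xEF95
s_1 = InvRound(s_0, k_4) = 0xB4EF
s_2 = InvRound(s_1, k_3) = 0x00B4
s_3 = InvRound(s_2, k_2) = 0xE400
s_4 = InvRound(s_3, k_1) = 0x53E4
s_5 = InvRound(s_4, k_0) = 0x9653

0x9653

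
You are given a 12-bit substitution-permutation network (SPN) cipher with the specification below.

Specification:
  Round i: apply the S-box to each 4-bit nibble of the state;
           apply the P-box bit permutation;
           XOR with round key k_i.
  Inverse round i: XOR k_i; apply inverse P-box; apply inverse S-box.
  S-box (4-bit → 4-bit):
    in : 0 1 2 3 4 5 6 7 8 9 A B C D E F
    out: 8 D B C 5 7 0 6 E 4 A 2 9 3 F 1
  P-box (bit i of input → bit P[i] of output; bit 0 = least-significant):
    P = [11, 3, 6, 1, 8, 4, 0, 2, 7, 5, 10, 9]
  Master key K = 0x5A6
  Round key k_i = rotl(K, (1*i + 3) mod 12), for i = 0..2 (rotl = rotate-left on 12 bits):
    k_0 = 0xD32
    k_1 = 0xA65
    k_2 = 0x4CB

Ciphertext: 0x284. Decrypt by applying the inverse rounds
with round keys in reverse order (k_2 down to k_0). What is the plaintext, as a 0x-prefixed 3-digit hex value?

0xCE1

s_0 = ciphertext = 0x284
s_1 = InvRound(s_0, k_2) = 0x338
s_2 = InvRound(s_1, k_1) = 0x6E5
s_3 = InvRound(s_2, k_0) = 0xCE1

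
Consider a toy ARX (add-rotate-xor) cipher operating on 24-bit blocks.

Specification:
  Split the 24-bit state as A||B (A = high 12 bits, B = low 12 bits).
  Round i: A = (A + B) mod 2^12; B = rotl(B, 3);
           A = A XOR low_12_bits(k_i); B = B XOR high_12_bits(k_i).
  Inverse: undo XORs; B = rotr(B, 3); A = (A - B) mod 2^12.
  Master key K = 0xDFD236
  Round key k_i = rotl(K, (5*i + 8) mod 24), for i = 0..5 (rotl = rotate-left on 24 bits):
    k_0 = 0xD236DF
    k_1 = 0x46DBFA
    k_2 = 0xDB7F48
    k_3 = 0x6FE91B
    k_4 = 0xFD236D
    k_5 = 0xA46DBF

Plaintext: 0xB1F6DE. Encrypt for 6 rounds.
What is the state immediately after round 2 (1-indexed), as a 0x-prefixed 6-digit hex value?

0x908AE8

s_0 = plaintext = 0xB1F6DE
s_1 = Round(s_0, k_0) = 0x722BD0
s_2 = Round(s_1, k_1) = 0x908AE8
s_3 = Round(s_2, k_2) = 0xCB8AF2
s_4 = Round(s_3, k_3) = 0xEB116B
s_5 = Round(s_4, k_4) = 0x37148A
s_6 = Round(s_5, k_5) = 0xA44E14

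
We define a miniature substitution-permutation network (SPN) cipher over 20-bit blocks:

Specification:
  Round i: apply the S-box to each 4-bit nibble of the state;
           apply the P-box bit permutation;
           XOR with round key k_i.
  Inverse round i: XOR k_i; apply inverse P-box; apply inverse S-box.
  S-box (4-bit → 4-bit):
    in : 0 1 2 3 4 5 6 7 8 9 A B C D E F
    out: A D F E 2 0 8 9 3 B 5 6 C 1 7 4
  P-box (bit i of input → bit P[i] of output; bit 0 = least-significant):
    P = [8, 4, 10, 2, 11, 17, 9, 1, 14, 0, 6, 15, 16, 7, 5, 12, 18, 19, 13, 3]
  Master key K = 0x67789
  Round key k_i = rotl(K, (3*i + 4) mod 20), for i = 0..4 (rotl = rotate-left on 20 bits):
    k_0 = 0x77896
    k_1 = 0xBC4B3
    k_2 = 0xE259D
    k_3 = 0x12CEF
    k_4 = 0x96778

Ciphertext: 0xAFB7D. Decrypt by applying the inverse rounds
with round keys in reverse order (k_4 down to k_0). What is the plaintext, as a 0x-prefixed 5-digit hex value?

s_0 = ciphertext = 0xAFB7D
s_1 = InvRound(s_0, k_4) = 0x5708C
s_2 = InvRound(s_1, k_3) = 0xDCE7F
s_3 = InvRound(s_2, k_2) = 0xFE12D
s_4 = InvRound(s_3, k_1) = 0x14562
s_5 = InvRound(s_4, k_0) = 0xA3F82

0xA3F82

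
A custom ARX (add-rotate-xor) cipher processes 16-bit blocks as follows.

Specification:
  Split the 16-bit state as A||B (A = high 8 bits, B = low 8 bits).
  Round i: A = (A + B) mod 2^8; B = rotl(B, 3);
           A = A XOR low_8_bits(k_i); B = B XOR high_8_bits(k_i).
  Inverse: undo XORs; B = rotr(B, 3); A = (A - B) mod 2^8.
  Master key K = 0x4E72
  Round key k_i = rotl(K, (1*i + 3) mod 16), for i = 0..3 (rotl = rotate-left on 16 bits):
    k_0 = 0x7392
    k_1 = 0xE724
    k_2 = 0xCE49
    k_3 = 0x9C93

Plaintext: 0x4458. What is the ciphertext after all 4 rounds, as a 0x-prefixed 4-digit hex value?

0x7A70

s_0 = plaintext = 0x4458
s_1 = Round(s_0, k_0) = 0x0EB1
s_2 = Round(s_1, k_1) = 0x9B6A
s_3 = Round(s_2, k_2) = 0x4C9D
s_4 = Round(s_3, k_3) = 0x7A70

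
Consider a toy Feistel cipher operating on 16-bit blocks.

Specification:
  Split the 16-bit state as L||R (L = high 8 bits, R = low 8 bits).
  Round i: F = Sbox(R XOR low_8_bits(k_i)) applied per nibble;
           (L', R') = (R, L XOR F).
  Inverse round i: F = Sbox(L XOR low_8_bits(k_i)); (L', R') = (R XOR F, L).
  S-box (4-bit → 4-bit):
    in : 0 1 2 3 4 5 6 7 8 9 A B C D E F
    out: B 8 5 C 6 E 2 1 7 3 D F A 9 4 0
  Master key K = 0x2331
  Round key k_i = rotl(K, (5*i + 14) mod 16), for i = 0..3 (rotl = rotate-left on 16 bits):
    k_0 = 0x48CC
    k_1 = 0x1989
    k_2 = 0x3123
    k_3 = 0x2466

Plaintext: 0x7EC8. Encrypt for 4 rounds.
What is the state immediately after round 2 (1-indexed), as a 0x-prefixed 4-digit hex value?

0xC8A0

s_0 = plaintext = 0x7EC8
s_1 = Round(s_0, k_0) = 0xC8C8
s_2 = Round(s_1, k_1) = 0xC8A0
s_3 = Round(s_2, k_2) = 0xA0B4
s_4 = Round(s_3, k_3) = 0xB435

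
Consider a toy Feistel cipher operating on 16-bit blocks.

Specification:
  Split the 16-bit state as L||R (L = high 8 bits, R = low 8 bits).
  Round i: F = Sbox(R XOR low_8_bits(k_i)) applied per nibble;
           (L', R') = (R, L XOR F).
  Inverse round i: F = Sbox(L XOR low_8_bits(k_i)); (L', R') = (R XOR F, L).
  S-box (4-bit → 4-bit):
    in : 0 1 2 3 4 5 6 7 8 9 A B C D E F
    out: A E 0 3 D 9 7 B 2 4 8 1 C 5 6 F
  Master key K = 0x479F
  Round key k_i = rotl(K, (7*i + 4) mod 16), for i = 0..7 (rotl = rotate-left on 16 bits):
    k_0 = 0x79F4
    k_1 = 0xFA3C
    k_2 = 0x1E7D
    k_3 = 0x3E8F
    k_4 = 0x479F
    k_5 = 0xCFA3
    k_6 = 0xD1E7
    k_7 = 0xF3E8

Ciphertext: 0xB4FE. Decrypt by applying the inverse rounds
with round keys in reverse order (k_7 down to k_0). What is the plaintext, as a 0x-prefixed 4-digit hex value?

s_0 = ciphertext = 0xB4FE
s_1 = InvRound(s_0, k_7) = 0x62B4
s_2 = InvRound(s_1, k_6) = 0x9D62
s_3 = InvRound(s_2, k_5) = 0x549D
s_4 = InvRound(s_3, k_4) = 0x5C54
s_5 = InvRound(s_4, k_3) = 0x075C
s_6 = InvRound(s_5, k_2) = 0xE407
s_7 = InvRound(s_6, k_1) = 0x55E4
s_8 = InvRound(s_7, k_0) = 0x6A55

0x6A55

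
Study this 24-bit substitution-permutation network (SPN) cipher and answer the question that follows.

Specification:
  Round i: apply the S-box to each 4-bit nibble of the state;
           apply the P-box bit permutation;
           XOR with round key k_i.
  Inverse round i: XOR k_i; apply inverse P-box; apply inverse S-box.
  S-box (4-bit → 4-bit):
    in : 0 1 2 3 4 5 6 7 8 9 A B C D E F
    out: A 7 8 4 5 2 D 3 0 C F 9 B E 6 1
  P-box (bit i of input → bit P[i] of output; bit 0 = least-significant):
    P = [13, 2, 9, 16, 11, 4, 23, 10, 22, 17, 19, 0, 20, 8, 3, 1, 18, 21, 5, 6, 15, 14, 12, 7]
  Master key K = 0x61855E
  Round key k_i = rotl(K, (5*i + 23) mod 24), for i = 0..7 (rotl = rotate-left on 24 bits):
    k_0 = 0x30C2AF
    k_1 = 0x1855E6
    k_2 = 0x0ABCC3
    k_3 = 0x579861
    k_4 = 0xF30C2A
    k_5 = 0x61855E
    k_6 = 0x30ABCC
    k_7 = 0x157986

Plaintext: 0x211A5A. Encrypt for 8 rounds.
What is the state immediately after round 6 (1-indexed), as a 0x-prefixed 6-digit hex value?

0x0067FB

s_0 = plaintext = 0x211A5A
s_1 = Round(s_0, k_0) = 0x4FE112
s_2 = Round(s_1, k_1) = 0xD7CCFE
s_3 = Round(s_2, k_2) = 0x7CE744
s_4 = Round(s_3, k_3) = 0xB17329
s_5 = Round(s_4, k_4) = 0xCE8B8A
s_6 = Round(s_5, k_5) = 0x0067FB
s_7 = Round(s_6, k_6) = 0x43C306
s_8 = Round(s_7, k_7) = 0x0CCEB4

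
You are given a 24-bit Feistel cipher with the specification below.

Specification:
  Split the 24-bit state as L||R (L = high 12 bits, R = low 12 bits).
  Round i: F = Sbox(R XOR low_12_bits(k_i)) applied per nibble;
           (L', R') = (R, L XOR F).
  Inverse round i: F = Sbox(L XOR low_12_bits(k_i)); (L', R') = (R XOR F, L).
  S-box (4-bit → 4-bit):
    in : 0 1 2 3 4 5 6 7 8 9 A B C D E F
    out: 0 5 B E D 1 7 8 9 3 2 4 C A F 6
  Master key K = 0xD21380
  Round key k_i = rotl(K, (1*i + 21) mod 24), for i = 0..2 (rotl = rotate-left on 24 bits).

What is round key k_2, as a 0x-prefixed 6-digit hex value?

K = 0xD21380
k_0 = rotl(K, (1*0+21) mod 24) = rotl(K, 21) = 0x1A4270
k_1 = rotl(K, (1*1+21) mod 24) = rotl(K, 22) = 0x3484E0
k_2 = rotl(K, (1*2+21) mod 24) = rotl(K, 23) = 0x6909C0

0x6909C0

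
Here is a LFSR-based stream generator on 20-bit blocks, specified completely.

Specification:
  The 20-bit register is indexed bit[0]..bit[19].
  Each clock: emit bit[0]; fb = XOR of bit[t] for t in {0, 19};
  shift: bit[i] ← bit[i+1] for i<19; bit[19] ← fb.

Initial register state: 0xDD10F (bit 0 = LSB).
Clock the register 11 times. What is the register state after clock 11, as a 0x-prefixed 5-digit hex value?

0x1F5BA

reg_0 = 0xDD10F
clock 1: out=1, reg = 0x6E887
clock 2: out=1, reg = 0xB7443
clock 3: out=1, reg = 0x5BA21
clock 4: out=1, reg = 0xADD10
clock 5: out=0, reg = 0xD6E88
clock 6: out=0, reg = 0xEB744
clock 7: out=0, reg = 0xF5BA2
clock 8: out=0, reg = 0xFADD1
clock 9: out=1, reg = 0x7D6E8
clock 10: out=0, reg = 0x3EB74
clock 11: out=0, reg = 0x1F5BA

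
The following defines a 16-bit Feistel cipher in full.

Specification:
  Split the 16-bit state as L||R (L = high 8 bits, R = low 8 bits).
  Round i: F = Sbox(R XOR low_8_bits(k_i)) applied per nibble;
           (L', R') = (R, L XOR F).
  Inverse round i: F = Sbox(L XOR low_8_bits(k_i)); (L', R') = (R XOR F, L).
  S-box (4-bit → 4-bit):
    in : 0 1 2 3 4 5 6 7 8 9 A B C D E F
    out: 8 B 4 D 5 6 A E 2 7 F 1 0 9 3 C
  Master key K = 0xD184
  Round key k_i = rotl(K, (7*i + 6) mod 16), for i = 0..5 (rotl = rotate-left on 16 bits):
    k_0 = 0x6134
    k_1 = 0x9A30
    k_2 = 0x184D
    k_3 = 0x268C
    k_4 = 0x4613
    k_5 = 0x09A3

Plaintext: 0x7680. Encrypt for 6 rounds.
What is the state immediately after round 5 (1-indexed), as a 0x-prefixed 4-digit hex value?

0x53C3

s_0 = plaintext = 0x7680
s_1 = Round(s_0, k_0) = 0x8063
s_2 = Round(s_1, k_1) = 0x63ED
s_3 = Round(s_2, k_2) = 0xED9B
s_4 = Round(s_3, k_3) = 0x9B53
s_5 = Round(s_4, k_4) = 0x53C3
s_6 = Round(s_5, k_5) = 0xC3FB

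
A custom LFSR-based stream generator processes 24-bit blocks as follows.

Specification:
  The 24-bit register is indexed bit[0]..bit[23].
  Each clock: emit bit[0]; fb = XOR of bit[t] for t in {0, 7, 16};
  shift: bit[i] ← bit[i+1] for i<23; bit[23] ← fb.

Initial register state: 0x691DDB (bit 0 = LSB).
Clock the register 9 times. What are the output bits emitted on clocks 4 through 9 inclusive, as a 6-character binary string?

reg_0 = 0x691DDB
clock 1: out=1, reg = 0xB48EED
clock 2: out=1, reg = 0x5A4776
clock 3: out=0, reg = 0x2D23BB
clock 4: out=1, reg = 0x9691DD
clock 5: out=1, reg = 0x4B48EE
clock 6: out=0, reg = 0x25A477
clock 7: out=1, reg = 0x12D23B
clock 8: out=1, reg = 0x89691D
clock 9: out=1, reg = 0x44B48E

110111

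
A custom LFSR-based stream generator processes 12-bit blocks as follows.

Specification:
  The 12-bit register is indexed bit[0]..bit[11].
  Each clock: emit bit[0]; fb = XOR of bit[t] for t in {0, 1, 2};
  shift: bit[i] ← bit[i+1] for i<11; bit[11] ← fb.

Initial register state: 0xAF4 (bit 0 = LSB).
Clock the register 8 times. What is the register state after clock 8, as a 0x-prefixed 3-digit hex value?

reg_0 = 0xAF4
clock 1: out=0, reg = 0xD7A
clock 2: out=0, reg = 0xEBD
clock 3: out=1, reg = 0x75E
clock 4: out=0, reg = 0x3AF
clock 5: out=1, reg = 0x9D7
clock 6: out=1, reg = 0xCEB
clock 7: out=1, reg = 0x675
clock 8: out=1, reg = 0x33A

0x33A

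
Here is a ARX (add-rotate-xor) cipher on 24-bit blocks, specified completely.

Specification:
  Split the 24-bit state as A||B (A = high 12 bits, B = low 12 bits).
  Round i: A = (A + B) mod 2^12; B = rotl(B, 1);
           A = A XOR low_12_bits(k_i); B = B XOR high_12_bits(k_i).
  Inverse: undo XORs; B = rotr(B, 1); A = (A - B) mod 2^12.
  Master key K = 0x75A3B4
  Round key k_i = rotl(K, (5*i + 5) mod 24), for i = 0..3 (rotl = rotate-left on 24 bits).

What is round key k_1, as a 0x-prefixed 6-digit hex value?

0x8ED1D6

K = 0x75A3B4
k_0 = rotl(K, (5*0+5) mod 24) = rotl(K, 5) = 0xB4768E
k_1 = rotl(K, (5*1+5) mod 24) = rotl(K, 10) = 0x8ED1D6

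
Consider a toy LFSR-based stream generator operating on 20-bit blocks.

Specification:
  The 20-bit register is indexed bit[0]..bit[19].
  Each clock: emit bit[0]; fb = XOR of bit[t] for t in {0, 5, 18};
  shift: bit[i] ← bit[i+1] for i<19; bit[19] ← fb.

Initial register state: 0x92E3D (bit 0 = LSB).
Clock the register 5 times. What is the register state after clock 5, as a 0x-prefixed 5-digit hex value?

reg_0 = 0x92E3D
clock 1: out=1, reg = 0x4971E
clock 2: out=0, reg = 0xA4B8F
clock 3: out=1, reg = 0xD25C7
clock 4: out=1, reg = 0x692E3
clock 5: out=1, reg = 0xB4971

0xB4971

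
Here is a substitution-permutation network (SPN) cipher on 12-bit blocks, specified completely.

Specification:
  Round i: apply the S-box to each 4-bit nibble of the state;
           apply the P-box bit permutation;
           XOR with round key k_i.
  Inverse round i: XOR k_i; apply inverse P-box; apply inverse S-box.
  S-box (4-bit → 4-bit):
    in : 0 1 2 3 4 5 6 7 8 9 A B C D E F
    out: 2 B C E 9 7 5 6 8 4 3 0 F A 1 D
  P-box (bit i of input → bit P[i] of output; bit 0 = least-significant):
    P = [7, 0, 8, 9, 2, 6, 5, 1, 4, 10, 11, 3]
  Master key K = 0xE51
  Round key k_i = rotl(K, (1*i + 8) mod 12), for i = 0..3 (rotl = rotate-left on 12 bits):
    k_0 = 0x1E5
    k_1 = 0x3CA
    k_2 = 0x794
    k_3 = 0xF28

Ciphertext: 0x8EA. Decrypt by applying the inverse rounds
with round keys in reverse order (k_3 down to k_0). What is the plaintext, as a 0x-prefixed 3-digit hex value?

0xC09

s_0 = ciphertext = 0x8EA
s_1 = InvRound(s_0, k_3) = 0x0DF
s_2 = InvRound(s_1, k_2) = 0xDD3
s_3 = InvRound(s_2, k_1) = 0xCBD
s_4 = InvRound(s_3, k_0) = 0xC09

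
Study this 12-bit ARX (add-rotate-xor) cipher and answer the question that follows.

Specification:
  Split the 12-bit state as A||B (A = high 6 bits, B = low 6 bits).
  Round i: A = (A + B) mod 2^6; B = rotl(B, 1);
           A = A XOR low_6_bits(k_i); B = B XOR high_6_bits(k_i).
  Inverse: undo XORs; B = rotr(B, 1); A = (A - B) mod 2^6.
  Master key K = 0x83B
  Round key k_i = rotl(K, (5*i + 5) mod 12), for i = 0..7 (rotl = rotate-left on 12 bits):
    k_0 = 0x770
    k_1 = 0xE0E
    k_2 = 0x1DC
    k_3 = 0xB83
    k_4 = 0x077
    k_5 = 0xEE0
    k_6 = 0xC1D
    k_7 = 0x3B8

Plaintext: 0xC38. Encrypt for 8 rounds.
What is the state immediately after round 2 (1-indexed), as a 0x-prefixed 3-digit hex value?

0x2A1

s_0 = plaintext = 0xC38
s_1 = Round(s_0, k_0) = 0x62C
s_2 = Round(s_1, k_1) = 0x2A1
s_3 = Round(s_2, k_2) = 0xDC4
s_4 = Round(s_3, k_3) = 0xE26
s_5 = Round(s_4, k_4) = 0xA4C
s_6 = Round(s_5, k_5) = 0x563
s_7 = Round(s_6, k_6) = 0x977
s_8 = Round(s_7, k_7) = 0x921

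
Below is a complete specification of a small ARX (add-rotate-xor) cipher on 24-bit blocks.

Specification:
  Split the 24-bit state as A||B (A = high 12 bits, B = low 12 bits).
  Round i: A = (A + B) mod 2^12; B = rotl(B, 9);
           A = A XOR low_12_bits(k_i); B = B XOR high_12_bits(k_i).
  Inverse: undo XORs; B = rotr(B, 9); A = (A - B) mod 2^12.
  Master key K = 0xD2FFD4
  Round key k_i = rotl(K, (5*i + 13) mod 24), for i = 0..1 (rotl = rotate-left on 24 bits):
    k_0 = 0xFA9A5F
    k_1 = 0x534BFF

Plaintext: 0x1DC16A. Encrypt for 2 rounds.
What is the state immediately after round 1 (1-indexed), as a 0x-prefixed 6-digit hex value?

s_0 = plaintext = 0x1DC16A
s_1 = Round(s_0, k_0) = 0x919B84
s_2 = Round(s_1, k_1) = 0xF62C44

0x919B84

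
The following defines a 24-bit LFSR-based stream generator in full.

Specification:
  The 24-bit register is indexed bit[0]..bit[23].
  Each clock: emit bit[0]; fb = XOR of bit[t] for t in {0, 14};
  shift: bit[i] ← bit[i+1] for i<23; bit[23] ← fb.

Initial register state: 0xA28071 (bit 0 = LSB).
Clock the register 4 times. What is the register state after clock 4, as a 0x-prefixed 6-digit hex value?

reg_0 = 0xA28071
clock 1: out=1, reg = 0xD14038
clock 2: out=0, reg = 0xE8A01C
clock 3: out=0, reg = 0x74500E
clock 4: out=0, reg = 0xBA2807

0xBA2807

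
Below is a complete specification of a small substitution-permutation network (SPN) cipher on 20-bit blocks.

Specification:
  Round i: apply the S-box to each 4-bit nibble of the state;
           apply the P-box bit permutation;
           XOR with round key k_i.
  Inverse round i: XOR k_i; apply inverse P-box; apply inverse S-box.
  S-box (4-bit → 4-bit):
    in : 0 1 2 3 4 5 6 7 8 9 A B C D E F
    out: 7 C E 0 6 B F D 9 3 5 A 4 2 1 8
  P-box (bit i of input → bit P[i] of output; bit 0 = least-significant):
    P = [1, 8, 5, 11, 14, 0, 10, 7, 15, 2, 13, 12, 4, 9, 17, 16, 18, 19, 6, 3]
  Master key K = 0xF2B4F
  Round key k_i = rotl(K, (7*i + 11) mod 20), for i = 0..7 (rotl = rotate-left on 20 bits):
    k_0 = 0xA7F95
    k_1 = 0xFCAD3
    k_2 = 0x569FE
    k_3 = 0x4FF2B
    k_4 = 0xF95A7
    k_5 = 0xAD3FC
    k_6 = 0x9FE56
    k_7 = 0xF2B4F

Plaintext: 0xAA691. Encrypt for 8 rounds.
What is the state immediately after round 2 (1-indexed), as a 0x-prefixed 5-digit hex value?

s_0 = plaintext = 0xAA691
s_1 = Round(s_0, k_0) = 0xC87E0
s_2 = Round(s_1, k_1) = 0xE3BA1
s_3 = Round(s_2, k_2) = 0x135DA
s_4 = Round(s_3, k_3) = 0x46F44
s_5 = Round(s_4, k_4) = 0x482D6
s_6 = Round(s_5, k_5) = 0x3EA8B
s_7 = Round(s_6, k_6) = 0x917C6
s_8 = Round(s_7, k_7) = 0x0966D

0xE3BA1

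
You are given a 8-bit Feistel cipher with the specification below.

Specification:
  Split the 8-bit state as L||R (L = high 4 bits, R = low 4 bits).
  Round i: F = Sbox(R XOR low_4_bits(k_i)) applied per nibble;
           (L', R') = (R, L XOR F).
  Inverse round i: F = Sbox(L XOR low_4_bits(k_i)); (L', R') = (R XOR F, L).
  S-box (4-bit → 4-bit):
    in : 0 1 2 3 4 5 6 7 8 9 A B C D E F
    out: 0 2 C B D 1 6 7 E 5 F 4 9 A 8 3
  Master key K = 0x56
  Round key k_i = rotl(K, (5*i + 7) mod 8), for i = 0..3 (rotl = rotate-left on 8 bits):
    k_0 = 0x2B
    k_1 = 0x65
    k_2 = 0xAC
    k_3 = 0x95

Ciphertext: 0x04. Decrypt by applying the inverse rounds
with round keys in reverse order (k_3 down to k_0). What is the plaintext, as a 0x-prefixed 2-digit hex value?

0xD5

s_0 = ciphertext = 0x04
s_1 = InvRound(s_0, k_3) = 0x50
s_2 = InvRound(s_1, k_2) = 0x55
s_3 = InvRound(s_2, k_1) = 0x55
s_4 = InvRound(s_3, k_0) = 0xD5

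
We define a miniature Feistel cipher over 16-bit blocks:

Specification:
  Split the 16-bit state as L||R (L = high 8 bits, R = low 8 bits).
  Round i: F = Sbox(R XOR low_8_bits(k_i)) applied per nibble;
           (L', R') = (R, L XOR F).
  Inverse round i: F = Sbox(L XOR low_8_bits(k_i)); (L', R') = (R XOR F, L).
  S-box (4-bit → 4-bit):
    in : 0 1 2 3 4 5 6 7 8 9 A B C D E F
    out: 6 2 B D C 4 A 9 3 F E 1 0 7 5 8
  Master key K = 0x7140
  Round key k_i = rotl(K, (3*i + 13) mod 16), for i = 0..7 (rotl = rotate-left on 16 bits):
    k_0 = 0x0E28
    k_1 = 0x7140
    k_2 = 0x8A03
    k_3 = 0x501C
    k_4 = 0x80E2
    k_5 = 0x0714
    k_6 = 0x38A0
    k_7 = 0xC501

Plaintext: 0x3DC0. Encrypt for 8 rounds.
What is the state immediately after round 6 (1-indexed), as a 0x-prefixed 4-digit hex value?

0xF876

s_0 = plaintext = 0x3DC0
s_1 = Round(s_0, k_0) = 0xC06E
s_2 = Round(s_1, k_1) = 0x6E75
s_3 = Round(s_2, k_2) = 0x75F4
s_4 = Round(s_3, k_3) = 0xF426
s_5 = Round(s_4, k_4) = 0x26F8
s_6 = Round(s_5, k_5) = 0xF876
s_7 = Round(s_6, k_6) = 0x7682
s_8 = Round(s_7, k_7) = 0x824B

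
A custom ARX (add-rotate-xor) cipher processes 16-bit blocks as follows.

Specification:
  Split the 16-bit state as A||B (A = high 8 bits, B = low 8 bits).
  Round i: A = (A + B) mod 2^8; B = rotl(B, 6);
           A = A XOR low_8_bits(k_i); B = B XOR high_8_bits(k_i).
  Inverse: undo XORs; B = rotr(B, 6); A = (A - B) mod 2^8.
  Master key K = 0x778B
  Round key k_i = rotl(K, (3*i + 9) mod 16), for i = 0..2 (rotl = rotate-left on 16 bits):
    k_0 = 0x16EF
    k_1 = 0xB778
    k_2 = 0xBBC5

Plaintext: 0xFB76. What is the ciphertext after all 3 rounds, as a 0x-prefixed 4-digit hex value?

s_0 = plaintext = 0xFB76
s_1 = Round(s_0, k_0) = 0x9E8B
s_2 = Round(s_1, k_1) = 0x5155
s_3 = Round(s_2, k_2) = 0x63EE

0x63EE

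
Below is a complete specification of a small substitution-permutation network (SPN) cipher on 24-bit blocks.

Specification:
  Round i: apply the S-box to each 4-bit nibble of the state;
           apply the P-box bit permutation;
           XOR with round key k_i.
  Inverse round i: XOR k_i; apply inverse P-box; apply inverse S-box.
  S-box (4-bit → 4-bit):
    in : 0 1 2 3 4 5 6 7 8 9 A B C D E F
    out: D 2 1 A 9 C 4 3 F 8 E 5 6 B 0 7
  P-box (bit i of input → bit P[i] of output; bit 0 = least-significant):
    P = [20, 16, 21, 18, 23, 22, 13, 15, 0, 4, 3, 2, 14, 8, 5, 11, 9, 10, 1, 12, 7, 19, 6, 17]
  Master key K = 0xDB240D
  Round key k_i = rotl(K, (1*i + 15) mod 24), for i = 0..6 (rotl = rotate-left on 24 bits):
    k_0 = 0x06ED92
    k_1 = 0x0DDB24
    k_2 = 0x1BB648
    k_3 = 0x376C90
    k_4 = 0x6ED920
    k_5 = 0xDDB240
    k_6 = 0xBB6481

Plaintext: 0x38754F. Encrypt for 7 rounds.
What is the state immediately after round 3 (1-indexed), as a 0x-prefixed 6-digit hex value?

0xEEDACF

s_0 = plaintext = 0x38754F
s_1 = Round(s_0, k_0) = 0xBD3A9C
s_2 = Round(s_1, k_1) = 0x2C44F8
s_3 = Round(s_2, k_2) = 0xEEDACF
s_4 = Round(s_3, k_3) = 0x46058C
s_5 = Round(s_4, k_4) = 0x8D318E
s_6 = Round(s_5, k_5) = 0x170D90
s_7 = Round(s_6, k_6) = 0x87AAB4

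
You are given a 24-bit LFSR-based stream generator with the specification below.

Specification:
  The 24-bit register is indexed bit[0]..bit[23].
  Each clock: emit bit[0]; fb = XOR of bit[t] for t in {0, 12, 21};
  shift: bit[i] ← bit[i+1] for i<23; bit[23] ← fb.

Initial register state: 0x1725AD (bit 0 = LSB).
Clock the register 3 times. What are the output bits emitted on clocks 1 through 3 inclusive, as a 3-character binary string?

reg_0 = 0x1725AD
clock 1: out=1, reg = 0x8B92D6
clock 2: out=0, reg = 0xC5C96B
clock 3: out=1, reg = 0xE2E4B5

101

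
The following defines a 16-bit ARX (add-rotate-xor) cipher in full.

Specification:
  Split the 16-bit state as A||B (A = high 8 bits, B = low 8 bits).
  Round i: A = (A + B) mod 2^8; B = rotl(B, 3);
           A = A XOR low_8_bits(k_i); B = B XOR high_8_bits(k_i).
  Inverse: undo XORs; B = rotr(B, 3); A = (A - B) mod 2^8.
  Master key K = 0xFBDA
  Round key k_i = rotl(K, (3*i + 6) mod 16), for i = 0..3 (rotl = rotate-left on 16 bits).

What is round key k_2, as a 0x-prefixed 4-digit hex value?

K = 0xFBDA
k_0 = rotl(K, (3*0+6) mod 16) = rotl(K, 6) = 0xF6BE
k_1 = rotl(K, (3*1+6) mod 16) = rotl(K, 9) = 0xB5F7
k_2 = rotl(K, (3*2+6) mod 16) = rotl(K, 12) = 0xAFBD

0xAFBD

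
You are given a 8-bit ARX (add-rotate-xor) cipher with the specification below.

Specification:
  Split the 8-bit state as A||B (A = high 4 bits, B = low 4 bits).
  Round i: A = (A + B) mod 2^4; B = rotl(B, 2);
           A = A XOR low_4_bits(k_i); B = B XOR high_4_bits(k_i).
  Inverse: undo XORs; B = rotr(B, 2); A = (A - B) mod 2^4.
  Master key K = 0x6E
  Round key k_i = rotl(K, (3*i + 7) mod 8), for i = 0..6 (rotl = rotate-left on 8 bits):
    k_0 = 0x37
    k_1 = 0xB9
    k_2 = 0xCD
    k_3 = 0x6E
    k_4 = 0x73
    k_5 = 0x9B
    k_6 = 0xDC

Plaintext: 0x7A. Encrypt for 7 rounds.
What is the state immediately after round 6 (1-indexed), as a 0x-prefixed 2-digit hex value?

0xAC

s_0 = plaintext = 0x7A
s_1 = Round(s_0, k_0) = 0x69
s_2 = Round(s_1, k_1) = 0x6D
s_3 = Round(s_2, k_2) = 0xEB
s_4 = Round(s_3, k_3) = 0x78
s_5 = Round(s_4, k_4) = 0xC5
s_6 = Round(s_5, k_5) = 0xAC
s_7 = Round(s_6, k_6) = 0xAE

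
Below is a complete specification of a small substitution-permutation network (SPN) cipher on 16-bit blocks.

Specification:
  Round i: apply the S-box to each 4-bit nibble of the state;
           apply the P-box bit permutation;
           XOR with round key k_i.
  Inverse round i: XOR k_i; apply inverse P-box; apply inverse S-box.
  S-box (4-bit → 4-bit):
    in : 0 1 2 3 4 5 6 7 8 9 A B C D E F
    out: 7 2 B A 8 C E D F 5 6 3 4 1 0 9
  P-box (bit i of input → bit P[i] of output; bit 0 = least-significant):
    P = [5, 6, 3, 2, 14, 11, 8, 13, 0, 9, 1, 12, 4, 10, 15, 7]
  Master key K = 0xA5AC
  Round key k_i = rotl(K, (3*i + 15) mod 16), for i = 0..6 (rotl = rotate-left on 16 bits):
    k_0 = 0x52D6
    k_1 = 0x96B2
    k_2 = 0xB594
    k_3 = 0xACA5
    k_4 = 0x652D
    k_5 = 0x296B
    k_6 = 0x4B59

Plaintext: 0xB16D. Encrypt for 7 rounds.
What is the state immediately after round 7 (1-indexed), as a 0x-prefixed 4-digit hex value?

s_0 = plaintext = 0xB16D
s_1 = Round(s_0, k_0) = 0x7DE6
s_2 = Round(s_1, k_1) = 0x166F
s_3 = Round(s_2, k_2) = 0x8AB2
s_4 = Round(s_3, k_3) = 0x6253
s_5 = Round(s_4, k_4) = 0xD2E8
s_6 = Round(s_5, k_5) = 0x3B16
s_7 = Round(s_6, k_6) = 0x4594

0x4594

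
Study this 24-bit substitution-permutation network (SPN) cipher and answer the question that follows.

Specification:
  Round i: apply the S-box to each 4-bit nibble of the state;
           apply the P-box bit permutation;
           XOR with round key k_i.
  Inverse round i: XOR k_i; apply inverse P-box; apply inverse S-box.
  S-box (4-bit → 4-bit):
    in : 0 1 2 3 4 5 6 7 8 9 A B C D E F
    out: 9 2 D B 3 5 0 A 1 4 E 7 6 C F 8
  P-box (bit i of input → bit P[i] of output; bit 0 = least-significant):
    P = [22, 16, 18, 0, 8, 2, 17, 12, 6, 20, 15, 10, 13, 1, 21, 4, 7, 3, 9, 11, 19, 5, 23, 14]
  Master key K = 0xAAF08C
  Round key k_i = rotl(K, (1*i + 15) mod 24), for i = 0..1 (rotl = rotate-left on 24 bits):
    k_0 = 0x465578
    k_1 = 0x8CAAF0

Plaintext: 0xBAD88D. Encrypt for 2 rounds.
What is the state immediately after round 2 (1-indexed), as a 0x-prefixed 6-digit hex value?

s_0 = plaintext = 0xBAD88D
s_1 = Round(s_0, k_0) = 0xEA5E01
s_2 = Round(s_1, k_1) = 0x355598

0x355598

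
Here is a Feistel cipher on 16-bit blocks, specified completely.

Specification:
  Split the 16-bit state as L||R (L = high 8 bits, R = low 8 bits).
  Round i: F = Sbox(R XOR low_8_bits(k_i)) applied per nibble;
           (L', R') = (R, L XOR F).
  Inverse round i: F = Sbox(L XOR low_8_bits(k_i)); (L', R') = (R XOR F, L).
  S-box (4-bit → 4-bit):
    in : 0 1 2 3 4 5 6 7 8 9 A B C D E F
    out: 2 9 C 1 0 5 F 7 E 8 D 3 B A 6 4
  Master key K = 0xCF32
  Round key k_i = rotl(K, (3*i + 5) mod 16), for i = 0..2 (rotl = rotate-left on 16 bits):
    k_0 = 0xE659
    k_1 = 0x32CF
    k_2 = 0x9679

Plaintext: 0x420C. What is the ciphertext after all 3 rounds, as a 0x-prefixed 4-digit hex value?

s_0 = plaintext = 0x420C
s_1 = Round(s_0, k_0) = 0x0C17
s_2 = Round(s_1, k_1) = 0x17A2
s_3 = Round(s_2, k_2) = 0xA2B4

0xA2B4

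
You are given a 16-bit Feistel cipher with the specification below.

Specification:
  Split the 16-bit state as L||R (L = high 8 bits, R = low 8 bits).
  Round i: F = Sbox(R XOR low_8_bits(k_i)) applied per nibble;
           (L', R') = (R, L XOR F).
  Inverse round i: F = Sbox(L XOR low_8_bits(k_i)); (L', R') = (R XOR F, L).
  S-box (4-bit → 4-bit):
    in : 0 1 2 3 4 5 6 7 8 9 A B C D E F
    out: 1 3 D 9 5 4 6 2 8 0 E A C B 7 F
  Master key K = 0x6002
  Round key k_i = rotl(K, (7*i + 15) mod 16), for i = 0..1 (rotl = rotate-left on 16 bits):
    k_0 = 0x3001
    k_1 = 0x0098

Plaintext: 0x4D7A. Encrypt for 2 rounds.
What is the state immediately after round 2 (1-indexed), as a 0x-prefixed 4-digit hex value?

s_0 = plaintext = 0x4D7A
s_1 = Round(s_0, k_0) = 0x7A67
s_2 = Round(s_1, k_1) = 0x6785

0x6785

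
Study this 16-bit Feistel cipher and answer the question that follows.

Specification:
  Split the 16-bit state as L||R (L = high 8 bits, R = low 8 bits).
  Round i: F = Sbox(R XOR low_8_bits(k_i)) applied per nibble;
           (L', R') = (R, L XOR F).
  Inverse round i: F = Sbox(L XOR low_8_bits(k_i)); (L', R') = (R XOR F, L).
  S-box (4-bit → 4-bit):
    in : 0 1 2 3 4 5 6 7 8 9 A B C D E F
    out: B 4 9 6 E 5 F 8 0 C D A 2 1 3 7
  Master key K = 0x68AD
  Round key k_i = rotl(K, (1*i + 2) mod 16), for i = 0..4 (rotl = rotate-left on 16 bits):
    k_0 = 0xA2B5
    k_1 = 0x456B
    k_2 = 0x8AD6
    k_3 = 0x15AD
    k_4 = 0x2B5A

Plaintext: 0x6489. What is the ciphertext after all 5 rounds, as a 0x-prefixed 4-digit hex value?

0xF80C

s_0 = plaintext = 0x6489
s_1 = Round(s_0, k_0) = 0x8906
s_2 = Round(s_1, k_1) = 0x0678
s_3 = Round(s_2, k_2) = 0x78D5
s_4 = Round(s_3, k_3) = 0xD5F8
s_5 = Round(s_4, k_4) = 0xF80C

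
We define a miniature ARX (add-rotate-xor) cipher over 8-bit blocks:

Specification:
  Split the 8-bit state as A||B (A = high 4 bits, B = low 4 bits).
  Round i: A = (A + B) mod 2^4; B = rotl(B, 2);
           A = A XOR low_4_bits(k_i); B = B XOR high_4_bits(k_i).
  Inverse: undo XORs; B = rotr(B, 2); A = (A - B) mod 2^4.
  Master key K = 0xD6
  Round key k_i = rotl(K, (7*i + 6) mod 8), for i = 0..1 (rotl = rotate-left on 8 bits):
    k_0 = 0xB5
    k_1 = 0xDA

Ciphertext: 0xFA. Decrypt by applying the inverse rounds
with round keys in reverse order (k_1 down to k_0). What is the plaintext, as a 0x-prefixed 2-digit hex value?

0x49

s_0 = ciphertext = 0xFA
s_1 = InvRound(s_0, k_1) = 0x8D
s_2 = InvRound(s_1, k_0) = 0x49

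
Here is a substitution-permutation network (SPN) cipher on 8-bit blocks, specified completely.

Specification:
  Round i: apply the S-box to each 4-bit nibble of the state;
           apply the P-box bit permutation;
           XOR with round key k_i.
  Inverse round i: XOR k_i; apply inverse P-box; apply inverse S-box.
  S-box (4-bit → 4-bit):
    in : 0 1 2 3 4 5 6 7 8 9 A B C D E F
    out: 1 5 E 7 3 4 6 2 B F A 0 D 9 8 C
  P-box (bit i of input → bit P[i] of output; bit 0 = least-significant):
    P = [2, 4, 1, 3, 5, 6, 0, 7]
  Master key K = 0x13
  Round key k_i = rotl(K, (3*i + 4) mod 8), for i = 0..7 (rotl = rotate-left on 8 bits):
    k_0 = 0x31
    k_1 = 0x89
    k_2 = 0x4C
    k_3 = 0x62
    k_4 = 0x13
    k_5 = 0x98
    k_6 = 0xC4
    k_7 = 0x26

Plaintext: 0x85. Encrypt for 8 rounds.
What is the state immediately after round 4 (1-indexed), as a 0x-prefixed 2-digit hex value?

s_0 = plaintext = 0x85
s_1 = Round(s_0, k_0) = 0xD3
s_2 = Round(s_1, k_1) = 0x3F
s_3 = Round(s_2, k_2) = 0x27
s_4 = Round(s_3, k_3) = 0xB3
s_5 = Round(s_4, k_4) = 0x05
s_6 = Round(s_5, k_5) = 0xBA
s_7 = Round(s_6, k_6) = 0xDC
s_8 = Round(s_7, k_7) = 0x88

0xB3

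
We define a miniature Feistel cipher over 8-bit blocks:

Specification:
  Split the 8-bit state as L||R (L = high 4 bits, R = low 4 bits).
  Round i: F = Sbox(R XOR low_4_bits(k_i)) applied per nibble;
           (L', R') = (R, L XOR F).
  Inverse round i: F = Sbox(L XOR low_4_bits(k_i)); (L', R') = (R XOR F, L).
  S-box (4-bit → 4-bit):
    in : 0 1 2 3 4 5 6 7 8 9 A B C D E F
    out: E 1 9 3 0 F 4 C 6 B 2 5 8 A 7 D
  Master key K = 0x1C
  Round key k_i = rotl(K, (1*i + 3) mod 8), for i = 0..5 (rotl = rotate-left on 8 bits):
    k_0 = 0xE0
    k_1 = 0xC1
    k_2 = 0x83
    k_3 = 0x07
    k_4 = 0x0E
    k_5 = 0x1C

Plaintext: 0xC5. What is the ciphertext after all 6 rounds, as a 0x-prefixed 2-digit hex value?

s_0 = plaintext = 0xC5
s_1 = Round(s_0, k_0) = 0x53
s_2 = Round(s_1, k_1) = 0x3C
s_3 = Round(s_2, k_2) = 0xCE
s_4 = Round(s_3, k_3) = 0xE7
s_5 = Round(s_4, k_4) = 0x75
s_6 = Round(s_5, k_5) = 0x5C

0x5C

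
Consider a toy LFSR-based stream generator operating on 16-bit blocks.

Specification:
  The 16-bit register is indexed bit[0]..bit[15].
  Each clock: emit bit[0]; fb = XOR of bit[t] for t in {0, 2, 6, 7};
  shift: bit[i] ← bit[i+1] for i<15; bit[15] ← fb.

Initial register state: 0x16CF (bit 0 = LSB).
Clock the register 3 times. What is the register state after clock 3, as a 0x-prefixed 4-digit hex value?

0x42D9

reg_0 = 0x16CF
clock 1: out=1, reg = 0x0B67
clock 2: out=1, reg = 0x85B3
clock 3: out=1, reg = 0x42D9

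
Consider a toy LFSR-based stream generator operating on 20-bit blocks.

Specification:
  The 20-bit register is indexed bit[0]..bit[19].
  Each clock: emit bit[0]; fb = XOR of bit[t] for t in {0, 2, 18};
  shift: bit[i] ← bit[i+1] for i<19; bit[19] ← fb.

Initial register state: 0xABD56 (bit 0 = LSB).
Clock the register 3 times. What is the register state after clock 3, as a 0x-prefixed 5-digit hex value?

0xB57AA

reg_0 = 0xABD56
clock 1: out=0, reg = 0xD5EAB
clock 2: out=1, reg = 0x6AF55
clock 3: out=1, reg = 0xB57AA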